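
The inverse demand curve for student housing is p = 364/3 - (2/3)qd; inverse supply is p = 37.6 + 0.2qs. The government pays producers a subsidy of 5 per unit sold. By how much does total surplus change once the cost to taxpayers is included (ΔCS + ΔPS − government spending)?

Pre-subsidy: 364/3 - (2/3)q = 37.6 + 0.2q gives q* = 1256/13 and p* = 740/13.
With the subsidy, sellers receive ps = pb + 5 for each unit, where pb is the price buyers pay.
On the curves, pb = 364/3 - (2/3)q and ps = 37.6 + 0.2q; the wedge ps − pb = 5 gives 37.6 + 0.2q − (364/3 - (2/3)q) = 5, so q' = 1331/13.
Then pb = 364/3 − (2/3)·(1331/13) = 690/13 and ps = 37.6 + 0.2·(1331/13) = 755/13.
ΔCS = ½(1256/13 + 1331/13)(740/13 − 690/13) = 4975/13; ΔPS = ½(1256/13 + 1331/13)(755/13 − 740/13) = 2985/26.
Government spending = 5 × 1331/13 = 6655/13.
Net change = 4975/13 + 2985/26 − 6655/13 = -375/26. The loss equals the DWL triangle ½·5·75/13.

Net change in total surplus = -375/26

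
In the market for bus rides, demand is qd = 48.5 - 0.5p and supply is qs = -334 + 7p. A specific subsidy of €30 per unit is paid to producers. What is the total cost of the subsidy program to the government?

Government cost = €1110

Pre-subsidy: 48.5 - 0.5p = -334 + 7p gives p* = 51, q* = 23.
With the subsidy, sellers receive ps = pb + 30 for each unit, where pb is the price buyers pay.
Supply in terms of pb becomes qs = -334 + 7(pb + 30) = -124 + 7pb. Setting this equal to demand: 48.5 - 0.5pb = -124 + 7pb, so pb = 23.
Sellers receive ps = 23 + 30 = 53; q' = 48.5 − 0.5·23 = 37.
Government outlay = subsidy × quantity = 30 × 37 = 1110.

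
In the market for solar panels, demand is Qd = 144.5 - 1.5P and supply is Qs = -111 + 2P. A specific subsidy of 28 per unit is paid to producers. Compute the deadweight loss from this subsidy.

Deadweight loss = 336

Pre-subsidy: 144.5 - 1.5P = -111 + 2P gives P* = 73, Q* = 35.
With the subsidy, sellers receive Ps = Pb + 28 for each unit, where Pb is the price buyers pay.
Supply in terms of Pb becomes Qs = -111 + 2(Pb + 28) = -55 + 2Pb. Setting this equal to demand: 144.5 - 1.5Pb = -55 + 2Pb, so Pb = 57.
Sellers receive Ps = 57 + 28 = 85; Q' = 144.5 − 1.5·57 = 59.
The subsidy expands output by 59 − 35 = 24 past the efficient level; on those units the gap between marginal cost and willingness to pay runs from 0 up to 28.
DWL = ½ × 28 × 24 = 336.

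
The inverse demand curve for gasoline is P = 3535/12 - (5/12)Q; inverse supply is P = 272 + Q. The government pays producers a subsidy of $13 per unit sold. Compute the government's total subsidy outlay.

Government cost = 5551/17

Pre-subsidy: 3535/12 - (5/12)Q = 272 + Q gives Q* = 271/17 and P* = 4895/17.
With the subsidy, sellers receive Ps = Pb + 13 for each unit, where Pb is the price buyers pay.
On the curves, Pb = 3535/12 - (5/12)Q and Ps = 272 + Q; the wedge Ps − Pb = 13 gives 272 + Q − (3535/12 - (5/12)Q) = 13, so Q' = 427/17.
Then Pb = 3535/12 − (5/12)·(427/17) = 4830/17 and Ps = 272 + 1·(427/17) = 5051/17.
Government outlay = subsidy × quantity = 13 × 427/17 = 5551/17.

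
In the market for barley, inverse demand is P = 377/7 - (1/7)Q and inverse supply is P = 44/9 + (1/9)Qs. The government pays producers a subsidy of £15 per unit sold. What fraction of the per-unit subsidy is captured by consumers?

Pre-subsidy: 377/7 - (1/7)Q = 44/9 + (1/9)Q gives Q* = 192.8125 and P* = 26.3125.
With the subsidy, sellers receive Ps = Pb + 15 for each unit, where Pb is the price buyers pay.
On the curves, Pb = 377/7 - (1/7)Q and Ps = 44/9 + (1/9)Q; the wedge Ps − Pb = 15 gives 44/9 + (1/9)Q − (377/7 - (1/7)Q) = 15, so Q' = 251.875.
Then Pb = 377/7 − (1/7)·251.875 = 17.875 and Ps = 44/9 + (1/9)·251.875 = 32.875.
Buyers' price falls by P* − Pb = 26.3125 − 17.875 = 8.4375; sellers' price rises by Ps − P* = 32.875 − 26.3125 = 6.5625.
So consumers capture 8.4375/15 = 0.5625 of each unit of subsidy.

Consumer share = 0.5625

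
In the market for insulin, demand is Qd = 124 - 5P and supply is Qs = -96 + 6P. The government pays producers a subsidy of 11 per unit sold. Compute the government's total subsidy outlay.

Government cost = 594

Pre-subsidy: 124 - 5P = -96 + 6P gives P* = 20, Q* = 24.
With the subsidy, sellers receive Ps = Pb + 11 for each unit, where Pb is the price buyers pay.
Supply in terms of Pb becomes Qs = -96 + 6(Pb + 11) = -30 + 6Pb. Setting this equal to demand: 124 - 5Pb = -30 + 6Pb, so Pb = 14.
Sellers receive Ps = 14 + 11 = 25; Q' = 124 − 5·14 = 54.
Government outlay = subsidy × quantity = 11 × 54 = 594.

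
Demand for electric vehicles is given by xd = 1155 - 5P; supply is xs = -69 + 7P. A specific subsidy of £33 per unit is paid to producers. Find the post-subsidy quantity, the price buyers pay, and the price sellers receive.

x' = 741.25; buyers pay £82.75; sellers receive £115.75

Pre-subsidy: 1155 - 5P = -69 + 7P gives P* = 102, x* = 645.
With the subsidy, sellers receive Ps = Pb + 33 for each unit, where Pb is the price buyers pay.
Supply in terms of Pb becomes xs = -69 + 7(Pb + 33) = 162 + 7Pb. Setting this equal to demand: 1155 - 5Pb = 162 + 7Pb, so Pb = 82.75.
Sellers receive Ps = 82.75 + 33 = 115.75; x' = 1155 − 5·82.75 = 741.25.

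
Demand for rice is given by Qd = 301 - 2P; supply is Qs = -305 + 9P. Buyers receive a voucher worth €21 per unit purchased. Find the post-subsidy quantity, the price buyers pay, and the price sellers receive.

Pre-subsidy: 301 - 2P = -305 + 9P gives P* = 606/11, Q* = 2099/11.
With the rebate, buyers effectively pay Pb = Ps − 21, where Ps is the price sellers receive.
Demand in terms of Ps becomes Qd = 301 − 2(Ps − 21) = 343 - 2Ps. Setting this equal to supply: 343 - 2Ps = -305 + 9Ps, so Ps = 648/11.
Buyers pay Pb = 648/11 − 21 = 417/11; Q' = -305 + 9·(648/11) = 2477/11.

Q' = 2477/11; buyers pay 417/11; sellers receive 648/11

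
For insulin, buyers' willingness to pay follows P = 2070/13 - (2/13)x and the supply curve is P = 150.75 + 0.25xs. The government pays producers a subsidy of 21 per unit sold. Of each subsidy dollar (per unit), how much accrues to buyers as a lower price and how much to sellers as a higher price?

Buyers gain 8 per unit; sellers gain 13 per unit

Pre-subsidy: 2070/13 - (2/13)x = 150.75 + 0.25x gives x* = 21 and P* = 156.
With the subsidy, sellers receive Ps = Pb + 21 for each unit, where Pb is the price buyers pay.
On the curves, Pb = 2070/13 - (2/13)x and Ps = 150.75 + 0.25x; the wedge Ps − Pb = 21 gives 150.75 + 0.25x − (2070/13 - (2/13)x) = 21, so x' = 73.
Then Pb = 2070/13 − (2/13)·73 = 148 and Ps = 150.75 + 0.25·73 = 169.
Buyers' price falls by P* − Pb = 156 − 148 = 8; sellers' price rises by Ps − P* = 169 − 156 = 13.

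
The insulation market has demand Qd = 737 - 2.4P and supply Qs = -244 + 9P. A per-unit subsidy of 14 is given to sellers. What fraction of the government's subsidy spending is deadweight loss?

DWL / government spending = 252/10583

Pre-subsidy: 737 - 2.4P = -244 + 9P gives P* = 1635/19, Q* = 10079/19.
With the subsidy, sellers receive Ps = Pb + 14 for each unit, where Pb is the price buyers pay.
Supply in terms of Pb becomes Qs = -244 + 9(Pb + 14) = -118 + 9Pb. Setting this equal to demand: 737 - 2.4Pb = -118 + 9Pb, so Pb = 75.
Sellers receive Ps = 75 + 14 = 89; Q' = 737 − 2.4·75 = 557.
ΔCS = ½(10079/19 + 557)(1635/19 − 75) = 2169510/361; ΔPS = ½(10079/19 + 557)(89 − 1635/19) = 578536/361.
Government spending = 14 × 557 = 7798.
DWL = ½ × 14 × (557 − 10079/19) = 3528/19; fraction = (3528/19) / 7798 = 252/10583.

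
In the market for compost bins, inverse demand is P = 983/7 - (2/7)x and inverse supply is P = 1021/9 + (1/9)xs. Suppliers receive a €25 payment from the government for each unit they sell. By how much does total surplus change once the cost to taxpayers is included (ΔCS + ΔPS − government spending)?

Net change in total surplus = -€787.5

Pre-subsidy: 983/7 - (2/7)x = 1021/9 + (1/9)x gives x* = 68 and P* = 121.
With the subsidy, sellers receive Ps = Pb + 25 for each unit, where Pb is the price buyers pay.
On the curves, Pb = 983/7 - (2/7)x and Ps = 1021/9 + (1/9)x; the wedge Ps − Pb = 25 gives 1021/9 + (1/9)x − (983/7 - (2/7)x) = 25, so x' = 131.
Then Pb = 983/7 − (2/7)·131 = 103 and Ps = 1021/9 + (1/9)·131 = 128.
ΔCS = ½(68 + 131)(121 − 103) = 1791; ΔPS = ½(68 + 131)(128 − 121) = 696.5.
Government spending = 25 × 131 = 3275.
Net change = 1791 + 696.5 − 3275 = -787.5. The loss equals the DWL triangle ½·25·63.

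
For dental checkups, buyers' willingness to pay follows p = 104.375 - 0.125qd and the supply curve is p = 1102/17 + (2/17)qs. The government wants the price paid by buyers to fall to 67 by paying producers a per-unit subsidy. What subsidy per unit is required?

Required subsidy s = 33 per unit

At a buyer price of 67, quantity demanded is 835 − 8·67 = 299.
Sellers supply 299 only when they receive ps = 1102/17 + (2/17)·299 = 100.
s = ps − pb = 100 − 67 = 33.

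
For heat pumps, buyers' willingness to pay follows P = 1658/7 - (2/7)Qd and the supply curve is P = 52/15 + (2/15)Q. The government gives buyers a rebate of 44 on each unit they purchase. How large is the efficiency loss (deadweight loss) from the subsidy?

Deadweight loss = 2310

Pre-subsidy: 1658/7 - (2/7)Q = 52/15 + (2/15)Q gives Q* = 12253/22 and P* = 855/11.
With the rebate, buyers effectively pay Pb = Ps − 44, where Ps is the price sellers receive.
On the curves, Pb = 1658/7 - (2/7)Q and Ps = 52/15 + (2/15)Q; the wedge Ps − Pb = 44 gives 52/15 + (2/15)Q − (1658/7 - (2/7)Q) = 44, so Q' = 14563/22.
Then Pb = 1658/7 − (2/7)·(14563/22) = 525/11 and Ps = 52/15 + (2/15)·(14563/22) = 1009/11.
The subsidy expands output by 14563/22 − 12253/22 = 105 past the efficient level; on those units the gap between marginal cost and willingness to pay runs from 0 up to 44.
DWL = ½ × 44 × 105 = 2310.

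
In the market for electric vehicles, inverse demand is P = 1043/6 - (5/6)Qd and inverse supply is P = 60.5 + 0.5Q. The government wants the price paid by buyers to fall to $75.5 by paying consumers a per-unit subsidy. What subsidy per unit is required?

Required subsidy s = $44 per unit

At a buyer price of 75.5, quantity demanded is 208.6 − 1.2·75.5 = 118.
Sellers supply 118 only when they receive Ps = 60.5 + 0.5·118 = 119.5.
s = Ps − Pb = 119.5 − 75.5 = 44.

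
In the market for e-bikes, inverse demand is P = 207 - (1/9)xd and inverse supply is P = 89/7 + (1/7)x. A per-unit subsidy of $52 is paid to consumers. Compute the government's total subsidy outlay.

Pre-subsidy: 207 - (1/9)x = 89/7 + (1/7)x gives x* = 765 and P* = 122.
With the rebate, buyers effectively pay Pb = Ps − 52, where Ps is the price sellers receive.
On the curves, Pb = 207 - (1/9)x and Ps = 89/7 + (1/7)x; the wedge Ps − Pb = 52 gives 89/7 + (1/7)x − (207 - (1/9)x) = 52, so x' = 969.75.
Then Pb = 207 − (1/9)·969.75 = 99.25 and Ps = 89/7 + (1/7)·969.75 = 151.25.
Government outlay = subsidy × quantity = 52 × 969.75 = 50427.

Government cost = $50427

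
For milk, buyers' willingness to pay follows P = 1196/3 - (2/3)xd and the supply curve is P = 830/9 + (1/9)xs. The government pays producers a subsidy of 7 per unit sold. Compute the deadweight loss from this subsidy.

Pre-subsidy: 1196/3 - (2/3)x = 830/9 + (1/9)x gives x* = 394 and P* = 136.
With the subsidy, sellers receive Ps = Pb + 7 for each unit, where Pb is the price buyers pay.
On the curves, Pb = 1196/3 - (2/3)x and Ps = 830/9 + (1/9)x; the wedge Ps − Pb = 7 gives 830/9 + (1/9)x − (1196/3 - (2/3)x) = 7, so x' = 403.
Then Pb = 1196/3 − (2/3)·403 = 130 and Ps = 830/9 + (1/9)·403 = 137.
The subsidy expands output by 403 − 394 = 9 past the efficient level; on those units the gap between marginal cost and willingness to pay runs from 0 up to 7.
DWL = ½ × 7 × 9 = 31.5.

Deadweight loss = 31.5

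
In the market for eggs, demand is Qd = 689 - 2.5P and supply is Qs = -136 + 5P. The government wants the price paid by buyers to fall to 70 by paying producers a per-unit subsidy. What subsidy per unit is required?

At a buyer price of 70, quantity demanded is 689 − 2.5·70 = 514.
Sellers supply 514 only when they receive Ps with -136 + 5·Ps = 514, i.e. Ps = 130.
s = Ps − Pb = 130 − 70 = 60.

Required subsidy s = 60 per unit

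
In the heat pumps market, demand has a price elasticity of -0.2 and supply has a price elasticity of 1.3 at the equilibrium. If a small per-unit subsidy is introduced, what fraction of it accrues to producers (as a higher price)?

For a small subsidy around the equilibrium, the benefit split depends on the relative slopes, which at a point are proportional to the elasticities.
Buyer share = εs/(εs + |εd|) = 1.3/(1.3 + 0.2) = 13/15; seller share = |εd|/(εs + |εd|) = 2/15.
So producers capture 2/15 of the subsidy.

Producer share = 2/15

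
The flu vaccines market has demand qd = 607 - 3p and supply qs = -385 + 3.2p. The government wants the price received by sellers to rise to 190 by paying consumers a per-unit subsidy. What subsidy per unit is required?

At a seller price of 190, quantity supplied is -385 + 3.2·190 = 223.
Buyers absorb 223 only when they pay pb with 607 − 3·pb = 223, i.e. pb = 128.
s = ps − pb = 190 − 128 = 62.

Required subsidy s = 62 per unit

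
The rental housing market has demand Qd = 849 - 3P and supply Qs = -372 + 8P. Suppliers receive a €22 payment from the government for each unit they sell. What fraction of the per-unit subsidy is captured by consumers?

Pre-subsidy: 849 - 3P = -372 + 8P gives P* = 111, Q* = 516.
With the subsidy, sellers receive Ps = Pb + 22 for each unit, where Pb is the price buyers pay.
Supply in terms of Pb becomes Qs = -372 + 8(Pb + 22) = -196 + 8Pb. Setting this equal to demand: 849 - 3Pb = -196 + 8Pb, so Pb = 95.
Sellers receive Ps = 95 + 22 = 117; Q' = 849 − 3·95 = 564.
Buyers' price falls by P* − Pb = 111 − 95 = 16; sellers' price rises by Ps − P* = 117 − 111 = 6.
So consumers capture 16/22 = 8/11 of each unit of subsidy.

Consumer share = 8/11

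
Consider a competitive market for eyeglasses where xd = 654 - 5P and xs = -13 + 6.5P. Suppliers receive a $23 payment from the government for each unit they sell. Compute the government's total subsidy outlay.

Pre-subsidy: 654 - 5P = -13 + 6.5P gives P* = 58, x* = 364.
With the subsidy, sellers receive Ps = Pb + 23 for each unit, where Pb is the price buyers pay.
Supply in terms of Pb becomes xs = -13 + 6.5(Pb + 23) = 136.5 + 6.5Pb. Setting this equal to demand: 654 - 5Pb = 136.5 + 6.5Pb, so Pb = 45.
Sellers receive Ps = 45 + 23 = 68; x' = 654 − 5·45 = 429.
Government outlay = subsidy × quantity = 23 × 429 = 9867.

Government cost = $9867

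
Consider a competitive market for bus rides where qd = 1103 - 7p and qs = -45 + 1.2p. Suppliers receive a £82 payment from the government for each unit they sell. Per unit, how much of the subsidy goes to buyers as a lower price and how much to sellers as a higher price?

Pre-subsidy: 1103 - 7p = -45 + 1.2p gives p* = 140, q* = 123.
With the subsidy, sellers receive ps = pb + 82 for each unit, where pb is the price buyers pay.
Supply in terms of pb becomes qs = -45 + 1.2(pb + 82) = 53.4 + 1.2pb. Setting this equal to demand: 1103 - 7pb = 53.4 + 1.2pb, so pb = 128.
Sellers receive ps = 128 + 82 = 210; q' = 1103 − 7·128 = 207.
Buyers' price falls by p* − pb = 140 − 128 = 12; sellers' price rises by ps − p* = 210 − 140 = 70.

Buyers gain £12 per unit; sellers gain £70 per unit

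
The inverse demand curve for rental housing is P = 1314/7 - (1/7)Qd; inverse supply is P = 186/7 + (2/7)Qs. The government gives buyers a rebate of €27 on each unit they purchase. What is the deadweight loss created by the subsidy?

Pre-subsidy: 1314/7 - (1/7)Q = 186/7 + (2/7)Q gives Q* = 376 and P* = 134.
With the rebate, buyers effectively pay Pb = Ps − 27, where Ps is the price sellers receive.
On the curves, Pb = 1314/7 - (1/7)Q and Ps = 186/7 + (2/7)Q; the wedge Ps − Pb = 27 gives 186/7 + (2/7)Q − (1314/7 - (1/7)Q) = 27, so Q' = 439.
Then Pb = 1314/7 − (1/7)·439 = 125 and Ps = 186/7 + (2/7)·439 = 152.
The subsidy expands output by 439 − 376 = 63 past the efficient level; on those units the gap between marginal cost and willingness to pay runs from 0 up to 27.
DWL = ½ × 27 × 63 = 850.5.

Deadweight loss = €850.5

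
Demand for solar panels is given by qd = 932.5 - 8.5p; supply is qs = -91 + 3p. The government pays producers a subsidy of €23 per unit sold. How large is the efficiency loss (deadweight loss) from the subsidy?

Deadweight loss = €586.5

Pre-subsidy: 932.5 - 8.5p = -91 + 3p gives p* = 89, q* = 176.
With the subsidy, sellers receive ps = pb + 23 for each unit, where pb is the price buyers pay.
Supply in terms of pb becomes qs = -91 + 3(pb + 23) = -22 + 3pb. Setting this equal to demand: 932.5 - 8.5pb = -22 + 3pb, so pb = 83.
Sellers receive ps = 83 + 23 = 106; q' = 932.5 − 8.5·83 = 227.
The subsidy expands output by 227 − 176 = 51 past the efficient level; on those units the gap between marginal cost and willingness to pay runs from 0 up to 23.
DWL = ½ × 23 × 51 = 586.5.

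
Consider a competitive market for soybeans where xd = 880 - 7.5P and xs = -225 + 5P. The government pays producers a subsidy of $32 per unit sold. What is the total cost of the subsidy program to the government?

Government cost = $10016

Pre-subsidy: 880 - 7.5P = -225 + 5P gives P* = 88.4, x* = 217.
With the subsidy, sellers receive Ps = Pb + 32 for each unit, where Pb is the price buyers pay.
Supply in terms of Pb becomes xs = -225 + 5(Pb + 32) = -65 + 5Pb. Setting this equal to demand: 880 - 7.5Pb = -65 + 5Pb, so Pb = 75.6.
Sellers receive Ps = 75.6 + 32 = 107.6; x' = 880 − 7.5·75.6 = 313.
Government outlay = subsidy × quantity = 32 × 313 = 10016.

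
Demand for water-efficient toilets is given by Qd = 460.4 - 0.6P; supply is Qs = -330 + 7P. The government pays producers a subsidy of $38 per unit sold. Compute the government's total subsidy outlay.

Pre-subsidy: 460.4 - 0.6P = -330 + 7P gives P* = 104, Q* = 398.
With the subsidy, sellers receive Ps = Pb + 38 for each unit, where Pb is the price buyers pay.
Supply in terms of Pb becomes Qs = -330 + 7(Pb + 38) = -64 + 7Pb. Setting this equal to demand: 460.4 - 0.6Pb = -64 + 7Pb, so Pb = 69.
Sellers receive Ps = 69 + 38 = 107; Q' = 460.4 − 0.6·69 = 419.
Government outlay = subsidy × quantity = 38 × 419 = 15922.

Government cost = $15922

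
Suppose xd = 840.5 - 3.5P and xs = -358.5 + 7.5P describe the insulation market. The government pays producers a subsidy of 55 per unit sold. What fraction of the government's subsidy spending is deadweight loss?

Pre-subsidy: 840.5 - 3.5P = -358.5 + 7.5P gives P* = 109, x* = 459.
With the subsidy, sellers receive Ps = Pb + 55 for each unit, where Pb is the price buyers pay.
Supply in terms of Pb becomes xs = -358.5 + 7.5(Pb + 55) = 54 + 7.5Pb. Setting this equal to demand: 840.5 - 3.5Pb = 54 + 7.5Pb, so Pb = 71.5.
Sellers receive Ps = 71.5 + 55 = 126.5; x' = 840.5 − 3.5·71.5 = 590.25.
ΔCS = ½(459 + 590.25)(109 − 71.5) = 19673.4375; ΔPS = ½(459 + 590.25)(126.5 − 109) = 9180.9375.
Government spending = 55 × 590.25 = 32463.75.
DWL = ½ × 55 × (590.25 − 459) = 3609.375; fraction = 3609.375 / 32463.75 = 175/1574.

DWL / government spending = 175/1574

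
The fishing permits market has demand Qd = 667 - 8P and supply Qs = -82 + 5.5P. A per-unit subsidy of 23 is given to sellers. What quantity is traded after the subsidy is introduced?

Q' = 2683/9

Pre-subsidy: 667 - 8P = -82 + 5.5P gives P* = 1498/27, Q* = 6025/27.
With the subsidy, sellers receive Ps = Pb + 23 for each unit, where Pb is the price buyers pay.
Supply in terms of Pb becomes Qs = -82 + 5.5(Pb + 23) = 44.5 + 5.5Pb. Setting this equal to demand: 667 - 8Pb = 44.5 + 5.5Pb, so Pb = 415/9.
Sellers receive Ps = 415/9 + 23 = 622/9; Q' = 667 − 8·(415/9) = 2683/9.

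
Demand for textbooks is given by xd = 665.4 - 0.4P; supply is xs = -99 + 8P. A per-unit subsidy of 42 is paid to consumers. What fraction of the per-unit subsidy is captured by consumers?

Pre-subsidy: 665.4 - 0.4P = -99 + 8P gives P* = 91, x* = 629.
With the rebate, buyers effectively pay Pb = Ps − 42, where Ps is the price sellers receive.
Demand in terms of Ps becomes xd = 665.4 − 0.4(Ps − 42) = 682.2 - 0.4Ps. Setting this equal to supply: 682.2 - 0.4Ps = -99 + 8Ps, so Ps = 93.
Buyers pay Pb = 93 − 42 = 51; x' = -99 + 8·93 = 645.
Buyers' price falls by P* − Pb = 91 − 51 = 40; sellers' price rises by Ps − P* = 93 − 91 = 2.
So consumers capture 40/42 = 20/21 of each unit of subsidy.

Consumer share = 20/21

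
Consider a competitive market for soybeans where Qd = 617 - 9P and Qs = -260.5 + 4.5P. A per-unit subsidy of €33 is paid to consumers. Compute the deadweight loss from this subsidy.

Pre-subsidy: 617 - 9P = -260.5 + 4.5P gives P* = 65, Q* = 32.
With the rebate, buyers effectively pay Pb = Ps − 33, where Ps is the price sellers receive.
Demand in terms of Ps becomes Qd = 617 − 9(Ps − 33) = 914 - 9Ps. Setting this equal to supply: 914 - 9Ps = -260.5 + 4.5Ps, so Ps = 87.
Buyers pay Pb = 87 − 33 = 54; Q' = -260.5 + 4.5·87 = 131.
The subsidy expands output by 131 − 32 = 99 past the efficient level; on those units the gap between marginal cost and willingness to pay runs from 0 up to 33.
DWL = ½ × 33 × 99 = 1633.5.

Deadweight loss = €1633.5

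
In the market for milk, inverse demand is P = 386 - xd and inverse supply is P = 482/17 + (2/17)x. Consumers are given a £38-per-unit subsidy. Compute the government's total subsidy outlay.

Government cost = £13452

Pre-subsidy: 386 - x = 482/17 + (2/17)x gives x* = 320 and P* = 66.
With the rebate, buyers effectively pay Pb = Ps − 38, where Ps is the price sellers receive.
On the curves, Pb = 386 - x and Ps = 482/17 + (2/17)x; the wedge Ps − Pb = 38 gives 482/17 + (2/17)x − (386 - x) = 38, so x' = 354.
Then Pb = 386 − 1·354 = 32 and Ps = 482/17 + (2/17)·354 = 70.
Government outlay = subsidy × quantity = 38 × 354 = 13452.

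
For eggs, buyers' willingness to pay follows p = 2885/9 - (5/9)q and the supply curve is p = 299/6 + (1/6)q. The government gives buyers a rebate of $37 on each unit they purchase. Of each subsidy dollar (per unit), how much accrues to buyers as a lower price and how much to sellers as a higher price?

Buyers gain 370/13 per unit; sellers gain 111/13 per unit

Pre-subsidy: 2885/9 - (5/9)q = 299/6 + (1/6)q gives q* = 4873/13 and p* = 1460/13.
With the rebate, buyers effectively pay pb = ps − 37, where ps is the price sellers receive.
On the curves, pb = 2885/9 - (5/9)q and ps = 299/6 + (1/6)q; the wedge ps − pb = 37 gives 299/6 + (1/6)q − (2885/9 - (5/9)q) = 37, so q' = 5539/13.
Then pb = 2885/9 − (5/9)·(5539/13) = 1090/13 and ps = 299/6 + (1/6)·(5539/13) = 1571/13.
Buyers' price falls by p* − pb = 1460/13 − 1090/13 = 370/13; sellers' price rises by ps − p* = 1571/13 − 1460/13 = 111/13.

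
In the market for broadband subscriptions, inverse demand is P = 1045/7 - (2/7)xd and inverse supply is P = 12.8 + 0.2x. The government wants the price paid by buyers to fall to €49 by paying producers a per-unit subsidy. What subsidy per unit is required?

Required subsidy s = €34 per unit

At a buyer price of 49, quantity demanded is 522.5 − 3.5·49 = 351.
Sellers supply 351 only when they receive Ps = 12.8 + 0.2·351 = 83.
s = Ps − Pb = 83 − 49 = 34.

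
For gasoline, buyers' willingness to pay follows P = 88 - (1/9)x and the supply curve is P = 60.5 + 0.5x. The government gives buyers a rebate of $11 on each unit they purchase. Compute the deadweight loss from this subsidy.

Pre-subsidy: 88 - (1/9)x = 60.5 + 0.5x gives x* = 45 and P* = 83.
With the rebate, buyers effectively pay Pb = Ps − 11, where Ps is the price sellers receive.
On the curves, Pb = 88 - (1/9)x and Ps = 60.5 + 0.5x; the wedge Ps − Pb = 11 gives 60.5 + 0.5x − (88 - (1/9)x) = 11, so x' = 63.
Then Pb = 88 − (1/9)·63 = 81 and Ps = 60.5 + 0.5·63 = 92.
The subsidy expands output by 63 − 45 = 18 past the efficient level; on those units the gap between marginal cost and willingness to pay runs from 0 up to 11.
DWL = ½ × 11 × 18 = 99.

Deadweight loss = $99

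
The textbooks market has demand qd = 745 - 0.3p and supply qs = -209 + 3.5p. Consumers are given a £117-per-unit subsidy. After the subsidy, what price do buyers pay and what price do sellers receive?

Pre-subsidy: 745 - 0.3p = -209 + 3.5p gives p* = 4770/19, q* = 12724/19.
With the rebate, buyers effectively pay pb = ps − 117, where ps is the price sellers receive.
Demand in terms of ps becomes qd = 745 − 0.3(ps − 117) = 780.1 - 0.3ps. Setting this equal to supply: 780.1 - 0.3ps = -209 + 3.5ps, so ps = 9891/38.
Buyers pay pb = 9891/38 − 117 = 5445/38; q' = -209 + 3.5·(9891/38) = 53353/76.

Buyers pay 5445/38; sellers receive 9891/38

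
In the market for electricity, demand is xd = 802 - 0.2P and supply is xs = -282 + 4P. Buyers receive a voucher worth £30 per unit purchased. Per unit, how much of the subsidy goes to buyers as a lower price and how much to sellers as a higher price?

Pre-subsidy: 802 - 0.2P = -282 + 4P gives P* = 5420/21, x* = 15758/21.
With the rebate, buyers effectively pay Pb = Ps − 30, where Ps is the price sellers receive.
Demand in terms of Ps becomes xd = 802 − 0.2(Ps − 30) = 808 - 0.2Ps. Setting this equal to supply: 808 - 0.2Ps = -282 + 4Ps, so Ps = 5450/21.
Buyers pay Pb = 5450/21 − 30 = 4820/21; x' = -282 + 4·(5450/21) = 15878/21.
Buyers' price falls by P* − Pb = 5420/21 − 4820/21 = 200/7; sellers' price rises by Ps − P* = 5450/21 − 5420/21 = 10/7.

Buyers gain 200/7 per unit; sellers gain 10/7 per unit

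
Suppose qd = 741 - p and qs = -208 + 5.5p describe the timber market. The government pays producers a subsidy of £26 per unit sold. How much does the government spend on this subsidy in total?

Pre-subsidy: 741 - p = -208 + 5.5p gives p* = 146, q* = 595.
With the subsidy, sellers receive ps = pb + 26 for each unit, where pb is the price buyers pay.
Supply in terms of pb becomes qs = -208 + 5.5(pb + 26) = -65 + 5.5pb. Setting this equal to demand: 741 - pb = -65 + 5.5pb, so pb = 124.
Sellers receive ps = 124 + 26 = 150; q' = 741 − 1·124 = 617.
Government outlay = subsidy × quantity = 26 × 617 = 16042.

Government cost = £16042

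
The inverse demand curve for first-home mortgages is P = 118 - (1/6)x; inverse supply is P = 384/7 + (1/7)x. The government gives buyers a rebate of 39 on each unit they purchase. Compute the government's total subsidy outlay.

Government cost = 12870

Pre-subsidy: 118 - (1/6)x = 384/7 + (1/7)x gives x* = 204 and P* = 84.
With the rebate, buyers effectively pay Pb = Ps − 39, where Ps is the price sellers receive.
On the curves, Pb = 118 - (1/6)x and Ps = 384/7 + (1/7)x; the wedge Ps − Pb = 39 gives 384/7 + (1/7)x − (118 - (1/6)x) = 39, so x' = 330.
Then Pb = 118 − (1/6)·330 = 63 and Ps = 384/7 + (1/7)·330 = 102.
Government outlay = subsidy × quantity = 39 × 330 = 12870.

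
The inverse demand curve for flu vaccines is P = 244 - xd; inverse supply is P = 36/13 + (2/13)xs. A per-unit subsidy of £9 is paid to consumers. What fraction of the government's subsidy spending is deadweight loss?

DWL / government spending = 117/6506

Pre-subsidy: 244 - x = 36/13 + (2/13)x gives x* = 3136/15 and P* = 524/15.
With the rebate, buyers effectively pay Pb = Ps − 9, where Ps is the price sellers receive.
On the curves, Pb = 244 - x and Ps = 36/13 + (2/13)x; the wedge Ps − Pb = 9 gives 36/13 + (2/13)x − (244 - x) = 9, so x' = 3253/15.
Then Pb = 244 − 1·(3253/15) = 407/15 and Ps = 36/13 + (2/13)·(3253/15) = 542/15.
ΔCS = ½(3136/15 + 3253/15)(524/15 − 407/15) = 1661.14; ΔPS = ½(3136/15 + 3253/15)(542/15 − 524/15) = 255.56.
Government spending = 9 × 3253/15 = 1951.8.
DWL = ½ × 9 × (3253/15 − 3136/15) = 35.1; fraction = 35.1 / 1951.8 = 117/6506.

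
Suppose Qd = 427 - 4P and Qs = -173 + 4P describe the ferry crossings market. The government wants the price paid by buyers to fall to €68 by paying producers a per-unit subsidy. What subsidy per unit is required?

Required subsidy s = €14 per unit

At a buyer price of 68, quantity demanded is 427 − 4·68 = 155.
Sellers supply 155 only when they receive Ps with -173 + 4·Ps = 155, i.e. Ps = 82.
s = Ps − Pb = 82 − 68 = 14.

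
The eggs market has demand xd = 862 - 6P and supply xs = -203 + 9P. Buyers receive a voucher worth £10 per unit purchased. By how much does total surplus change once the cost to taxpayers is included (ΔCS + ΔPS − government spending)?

Net change in total surplus = -£180

Pre-subsidy: 862 - 6P = -203 + 9P gives P* = 71, x* = 436.
With the rebate, buyers effectively pay Pb = Ps − 10, where Ps is the price sellers receive.
Demand in terms of Ps becomes xd = 862 − 6(Ps − 10) = 922 - 6Ps. Setting this equal to supply: 922 - 6Ps = -203 + 9Ps, so Ps = 75.
Buyers pay Pb = 75 − 10 = 65; x' = -203 + 9·75 = 472.
ΔCS = ½(436 + 472)(71 − 65) = 2724; ΔPS = ½(436 + 472)(75 − 71) = 1816.
Government spending = 10 × 472 = 4720.
Net change = 2724 + 1816 − 4720 = -180. The loss equals the DWL triangle ½·10·36.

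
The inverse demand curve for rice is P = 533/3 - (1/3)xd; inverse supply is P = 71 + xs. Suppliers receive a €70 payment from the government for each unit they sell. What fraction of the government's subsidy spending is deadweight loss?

DWL / government spending = 21/106

Pre-subsidy: 533/3 - (1/3)x = 71 + x gives x* = 80 and P* = 151.
With the subsidy, sellers receive Ps = Pb + 70 for each unit, where Pb is the price buyers pay.
On the curves, Pb = 533/3 - (1/3)x and Ps = 71 + x; the wedge Ps − Pb = 70 gives 71 + x − (533/3 - (1/3)x) = 70, so x' = 132.5.
Then Pb = 533/3 − (1/3)·132.5 = 133.5 and Ps = 71 + 1·132.5 = 203.5.
ΔCS = ½(80 + 132.5)(151 − 133.5) = 1859.375; ΔPS = ½(80 + 132.5)(203.5 − 151) = 5578.125.
Government spending = 70 × 132.5 = 9275.
DWL = ½ × 70 × (132.5 − 80) = 1837.5; fraction = 1837.5 / 9275 = 21/106.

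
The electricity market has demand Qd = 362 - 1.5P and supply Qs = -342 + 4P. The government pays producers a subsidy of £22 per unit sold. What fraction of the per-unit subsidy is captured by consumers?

Consumer share = 8/11

Pre-subsidy: 362 - 1.5P = -342 + 4P gives P* = 128, Q* = 170.
With the subsidy, sellers receive Ps = Pb + 22 for each unit, where Pb is the price buyers pay.
Supply in terms of Pb becomes Qs = -342 + 4(Pb + 22) = -254 + 4Pb. Setting this equal to demand: 362 - 1.5Pb = -254 + 4Pb, so Pb = 112.
Sellers receive Ps = 112 + 22 = 134; Q' = 362 − 1.5·112 = 194.
Buyers' price falls by P* − Pb = 128 − 112 = 16; sellers' price rises by Ps − P* = 134 − 128 = 6.
So consumers capture 16/22 = 8/11 of each unit of subsidy.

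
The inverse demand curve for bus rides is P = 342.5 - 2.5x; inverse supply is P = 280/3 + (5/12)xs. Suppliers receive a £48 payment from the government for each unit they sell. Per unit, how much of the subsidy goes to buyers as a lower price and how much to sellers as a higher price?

Pre-subsidy: 342.5 - 2.5x = 280/3 + (5/12)x gives x* = 598/7 and P* = 1805/14.
With the subsidy, sellers receive Ps = Pb + 48 for each unit, where Pb is the price buyers pay.
On the curves, Pb = 342.5 - 2.5x and Ps = 280/3 + (5/12)x; the wedge Ps − Pb = 48 gives 280/3 + (5/12)x − (342.5 - 2.5x) = 48, so x' = 3566/35.
Then Pb = 342.5 − 2.5·(3566/35) = 1229/14 and Ps = 280/3 + (5/12)·(3566/35) = 1901/14.
Buyers' price falls by P* − Pb = 1805/14 − 1229/14 = 288/7; sellers' price rises by Ps − P* = 1901/14 − 1805/14 = 48/7.

Buyers gain 288/7 per unit; sellers gain 48/7 per unit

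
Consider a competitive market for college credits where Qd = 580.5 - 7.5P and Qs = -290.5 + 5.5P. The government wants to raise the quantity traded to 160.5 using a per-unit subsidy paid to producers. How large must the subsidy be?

Required subsidy s = 26 per unit

At Q = 160.5, invert demand for the buyer price: Pb = (580.5 − 160.5)/7.5 = 56; invert supply for the seller price: Ps = (160.5 − (-290.5))/5.5 = 82.
The subsidy must fill the gap: s = Ps − Pb = 82 − 56 = 26.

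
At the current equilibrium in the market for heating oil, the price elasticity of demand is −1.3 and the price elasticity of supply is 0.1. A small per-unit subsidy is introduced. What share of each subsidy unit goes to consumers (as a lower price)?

Consumer share = 1/14

For a small subsidy around the equilibrium, the benefit split depends on the relative slopes, which at a point are proportional to the elasticities.
Buyer share = εs/(εs + |εd|) = 0.1/(0.1 + 1.3) = 1/14; seller share = |εd|/(εs + |εd|) = 13/14.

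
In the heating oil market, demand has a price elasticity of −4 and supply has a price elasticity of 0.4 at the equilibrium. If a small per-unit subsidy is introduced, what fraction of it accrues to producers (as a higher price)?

Producer share = 10/11

For a small subsidy around the equilibrium, the benefit split depends on the relative slopes, which at a point are proportional to the elasticities.
Buyer share = εs/(εs + |εd|) = 0.4/(0.4 + 4) = 1/11; seller share = |εd|/(εs + |εd|) = 10/11.
So producers capture 10/11 of the subsidy.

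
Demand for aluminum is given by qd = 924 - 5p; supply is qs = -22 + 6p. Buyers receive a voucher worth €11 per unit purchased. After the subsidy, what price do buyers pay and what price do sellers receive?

Buyers pay €80; sellers receive €91

Pre-subsidy: 924 - 5p = -22 + 6p gives p* = 86, q* = 494.
With the rebate, buyers effectively pay pb = ps − 11, where ps is the price sellers receive.
Demand in terms of ps becomes qd = 924 − 5(ps − 11) = 979 - 5ps. Setting this equal to supply: 979 - 5ps = -22 + 6ps, so ps = 91.
Buyers pay pb = 91 − 11 = 80; q' = -22 + 6·91 = 524.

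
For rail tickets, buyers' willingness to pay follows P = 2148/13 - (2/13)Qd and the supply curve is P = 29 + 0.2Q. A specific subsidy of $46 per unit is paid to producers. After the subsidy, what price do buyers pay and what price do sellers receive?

Buyers pay $86; sellers receive $132

Pre-subsidy: 2148/13 - (2/13)Q = 29 + 0.2Q gives Q* = 385 and P* = 106.
With the subsidy, sellers receive Ps = Pb + 46 for each unit, where Pb is the price buyers pay.
On the curves, Pb = 2148/13 - (2/13)Q and Ps = 29 + 0.2Q; the wedge Ps − Pb = 46 gives 29 + 0.2Q − (2148/13 - (2/13)Q) = 46, so Q' = 515.
Then Pb = 2148/13 − (2/13)·515 = 86 and Ps = 29 + 0.2·515 = 132.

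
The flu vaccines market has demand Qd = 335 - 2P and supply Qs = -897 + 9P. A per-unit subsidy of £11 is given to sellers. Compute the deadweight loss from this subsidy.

Deadweight loss = £99

Pre-subsidy: 335 - 2P = -897 + 9P gives P* = 112, Q* = 111.
With the subsidy, sellers receive Ps = Pb + 11 for each unit, where Pb is the price buyers pay.
Supply in terms of Pb becomes Qs = -897 + 9(Pb + 11) = -798 + 9Pb. Setting this equal to demand: 335 - 2Pb = -798 + 9Pb, so Pb = 103.
Sellers receive Ps = 103 + 11 = 114; Q' = 335 − 2·103 = 129.
The subsidy expands output by 129 − 111 = 18 past the efficient level; on those units the gap between marginal cost and willingness to pay runs from 0 up to 11.
DWL = ½ × 11 × 18 = 99.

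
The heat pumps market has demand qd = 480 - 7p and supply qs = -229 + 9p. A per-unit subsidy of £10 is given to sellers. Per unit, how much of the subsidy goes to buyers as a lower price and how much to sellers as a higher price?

Pre-subsidy: 480 - 7p = -229 + 9p gives p* = 44.3125, q* = 169.8125.
With the subsidy, sellers receive ps = pb + 10 for each unit, where pb is the price buyers pay.
Supply in terms of pb becomes qs = -229 + 9(pb + 10) = -139 + 9pb. Setting this equal to demand: 480 - 7pb = -139 + 9pb, so pb = 38.6875.
Sellers receive ps = 38.6875 + 10 = 48.6875; q' = 480 − 7·38.6875 = 209.1875.
Buyers' price falls by p* − pb = 44.3125 − 38.6875 = 5.625; sellers' price rises by ps − p* = 48.6875 − 44.3125 = 4.375.

Buyers gain £5.625 per unit; sellers gain £4.375 per unit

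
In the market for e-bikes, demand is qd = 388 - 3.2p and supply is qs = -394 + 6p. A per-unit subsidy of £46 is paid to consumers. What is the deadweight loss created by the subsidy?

Pre-subsidy: 388 - 3.2p = -394 + 6p gives p* = 85, q* = 116.
With the rebate, buyers effectively pay pb = ps − 46, where ps is the price sellers receive.
Demand in terms of ps becomes qd = 388 − 3.2(ps − 46) = 535.2 - 3.2ps. Setting this equal to supply: 535.2 - 3.2ps = -394 + 6ps, so ps = 101.
Buyers pay pb = 101 − 46 = 55; q' = -394 + 6·101 = 212.
The subsidy expands output by 212 − 116 = 96 past the efficient level; on those units the gap between marginal cost and willingness to pay runs from 0 up to 46.
DWL = ½ × 46 × 96 = 2208.

Deadweight loss = £2208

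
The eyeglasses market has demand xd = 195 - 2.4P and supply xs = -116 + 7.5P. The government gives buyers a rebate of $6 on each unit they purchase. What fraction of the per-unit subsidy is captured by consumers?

Consumer share = 25/33

Pre-subsidy: 195 - 2.4P = -116 + 7.5P gives P* = 3110/99, x* = 3947/33.
With the rebate, buyers effectively pay Pb = Ps − 6, where Ps is the price sellers receive.
Demand in terms of Ps becomes xd = 195 − 2.4(Ps − 6) = 209.4 - 2.4Ps. Setting this equal to supply: 209.4 - 2.4Ps = -116 + 7.5Ps, so Ps = 3254/99.
Buyers pay Pb = 3254/99 − 6 = 2660/99; x' = -116 + 7.5·(3254/99) = 4307/33.
Buyers' price falls by P* − Pb = 3110/99 − 2660/99 = 50/11; sellers' price rises by Ps − P* = 3254/99 − 3110/99 = 16/11.
So consumers capture (50/11)/6 = 25/33 of each unit of subsidy.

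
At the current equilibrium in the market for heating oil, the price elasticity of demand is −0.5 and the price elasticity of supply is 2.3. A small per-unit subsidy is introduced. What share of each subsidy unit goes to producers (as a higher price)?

For a small subsidy around the equilibrium, the benefit split depends on the relative slopes, which at a point are proportional to the elasticities.
Buyer share = εs/(εs + |εd|) = 2.3/(2.3 + 0.5) = 23/28; seller share = |εd|/(εs + |εd|) = 5/28.
So producers capture 5/28 of the subsidy.

Producer share = 5/28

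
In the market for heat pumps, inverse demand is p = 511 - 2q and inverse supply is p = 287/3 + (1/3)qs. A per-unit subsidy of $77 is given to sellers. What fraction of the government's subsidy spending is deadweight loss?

Pre-subsidy: 511 - 2q = 287/3 + (1/3)q gives q* = 178 and p* = 155.
With the subsidy, sellers receive ps = pb + 77 for each unit, where pb is the price buyers pay.
On the curves, pb = 511 - 2q and ps = 287/3 + (1/3)q; the wedge ps − pb = 77 gives 287/3 + (1/3)q − (511 - 2q) = 77, so q' = 211.
Then pb = 511 − 2·211 = 89 and ps = 287/3 + (1/3)·211 = 166.
ΔCS = ½(178 + 211)(155 − 89) = 12837; ΔPS = ½(178 + 211)(166 − 155) = 2139.5.
Government spending = 77 × 211 = 16247.
DWL = ½ × 77 × (211 − 178) = 1270.5; fraction = 1270.5 / 16247 = 33/422.

DWL / government spending = 33/422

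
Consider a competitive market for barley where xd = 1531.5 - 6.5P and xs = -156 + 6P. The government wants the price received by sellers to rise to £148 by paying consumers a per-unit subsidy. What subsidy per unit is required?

At a seller price of 148, quantity supplied is -156 + 6·148 = 732.
Buyers absorb 732 only when they pay Pb with 1531.5 − 6.5·Pb = 732, i.e. Pb = 123.
s = Ps − Pb = 148 − 123 = 25.

Required subsidy s = £25 per unit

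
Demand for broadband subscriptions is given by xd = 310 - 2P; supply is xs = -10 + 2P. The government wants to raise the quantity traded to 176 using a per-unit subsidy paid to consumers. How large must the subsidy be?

Required subsidy s = 26 per unit

At x = 176, invert demand for the buyer price: Pb = (310 − 176)/2 = 67; invert supply for the seller price: Ps = (176 − (-10))/2 = 93.
The subsidy must fill the gap: s = Ps − Pb = 93 − 67 = 26.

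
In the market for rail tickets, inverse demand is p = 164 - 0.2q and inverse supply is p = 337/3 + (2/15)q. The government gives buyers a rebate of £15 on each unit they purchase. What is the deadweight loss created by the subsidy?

Pre-subsidy: 164 - 0.2q = 337/3 + (2/15)q gives q* = 155 and p* = 133.
With the rebate, buyers effectively pay pb = ps − 15, where ps is the price sellers receive.
On the curves, pb = 164 - 0.2q and ps = 337/3 + (2/15)q; the wedge ps − pb = 15 gives 337/3 + (2/15)q − (164 - 0.2q) = 15, so q' = 200.
Then pb = 164 − 0.2·200 = 124 and ps = 337/3 + (2/15)·200 = 139.
The subsidy expands output by 200 − 155 = 45 past the efficient level; on those units the gap between marginal cost and willingness to pay runs from 0 up to 15.
DWL = ½ × 15 × 45 = 337.5.

Deadweight loss = £337.5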